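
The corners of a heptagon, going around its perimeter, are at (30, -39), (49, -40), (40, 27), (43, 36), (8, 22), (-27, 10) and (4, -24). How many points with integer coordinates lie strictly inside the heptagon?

Using the shoelace formula, 2A = |(30·(-40) − 49·(-39)) + (49·27 − 40·(-40)) + (40·36 − 43·27) + (43·22 − 8·36) + (8·10 − (-27)·22) + ((-27)·(-24) − 4·10) + (4·(-39) − 30·(-24))| = 6417, so the area is 3208.5.
Along each edge there are gcd(|Δx|,|Δy|)+1 lattice points, so counting each shared vertex once the boundary has gcd(19,1) + gcd(9,67) + gcd(3,9) + gcd(35,14) + gcd(35,12) + gcd(31,34) + gcd(26,15) = 1+1+3+7+1+1+1 = 15.
By Pick's theorem A = I + B/2 − 1, so I = 3208.5 − 15/2 + 1 = 3202.

3202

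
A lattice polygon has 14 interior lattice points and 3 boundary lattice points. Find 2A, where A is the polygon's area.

By Pick's theorem, A = I + B/2 − 1 = 14 + 3/2 − 1 = 29/2.
Hence 2A = 29.

29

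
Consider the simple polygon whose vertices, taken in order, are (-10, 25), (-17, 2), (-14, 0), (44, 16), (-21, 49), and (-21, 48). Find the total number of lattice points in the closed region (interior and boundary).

By the shoelace formula, twice the signed area is |[(-10)·2 − (-17)·25] + [(-17)·0 − (-14)·2] + [(-14)·16 − 44·0] + [44·49 − (-21)·16] + [(-21)·48 − (-21)·49] + [(-21)·25 − (-10)·48]| = 2677, so the area is 1338.5.
The number of boundary lattice points is Σ gcd(|Δx|,|Δy|) = gcd(7,23) + gcd(3,2) + gcd(58,16) + gcd(65,33) + gcd(0,1) + gcd(11,23) = 1+1+2+1+1+1 = 7.
Pick's theorem gives I = A − B/2 + 1 = 1338.5 − 7/2 + 1 = 1336, so the closed region contains I + B = 1336 + 7 = 1343 lattice points.

1343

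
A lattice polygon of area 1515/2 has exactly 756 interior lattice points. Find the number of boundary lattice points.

5

Pick's theorem gives A = I + B/2 − 1, so B = 2(A − I + 1) = 2(1515/2 − 756 + 1) = 5.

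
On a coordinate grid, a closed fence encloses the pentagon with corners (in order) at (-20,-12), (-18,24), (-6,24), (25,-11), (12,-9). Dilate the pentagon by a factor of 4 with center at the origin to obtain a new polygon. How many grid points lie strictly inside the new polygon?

Using the shoelace formula, 2A = |((-20)·24 − (-18)·(-12)) + ((-18)·24 − (-6)·24) + ((-6)·(-11) − 25·24) + (25·(-9) − 12·(-11)) + (12·(-12) − (-20)·(-9))| = 1935, so the area is 967.5.
The number of boundary lattice points is Σ gcd(|Δx|,|Δy|) = gcd(2,36) + gcd(12,0) + gcd(31,35) + gcd(13,2) + gcd(32,3) = 2+12+1+1+1 = 17.
Scaling by 4 multiplies the area by 4² = 16 (so the new area is 15480) and multiplies the boundary lattice-point count by 4, giving 68.
By Pick's theorem, the interior count of the dilated polygon is 15480 − 68/2 + 1 = 15447.

15447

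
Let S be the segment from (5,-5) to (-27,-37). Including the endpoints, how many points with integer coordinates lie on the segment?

33

The number of lattice points on a segment between lattice points is gcd(|Δx|,|Δy|) + 1 = gcd(32,32) + 1 = 32 + 1 = 33.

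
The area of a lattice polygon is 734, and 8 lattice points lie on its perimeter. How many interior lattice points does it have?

From Pick's theorem, I = A − B/2 + 1 = 734 − 8/2 + 1 = 731.

731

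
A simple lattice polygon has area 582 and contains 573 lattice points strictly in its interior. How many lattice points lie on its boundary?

20

Pick's theorem gives A = I + B/2 − 1, so B = 2(A − I + 1) = 2(582 − 573 + 1) = 20.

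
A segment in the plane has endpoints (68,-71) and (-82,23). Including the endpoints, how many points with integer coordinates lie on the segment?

The number of lattice points on a segment between lattice points is gcd(|Δx|,|Δy|) + 1 = gcd(150,94) + 1 = 2 + 1 = 3.

3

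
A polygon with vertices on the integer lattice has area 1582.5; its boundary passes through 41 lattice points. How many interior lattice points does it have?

1563

From Pick's theorem, I = A − B/2 + 1 = 1582.5 − 41/2 + 1 = 1563.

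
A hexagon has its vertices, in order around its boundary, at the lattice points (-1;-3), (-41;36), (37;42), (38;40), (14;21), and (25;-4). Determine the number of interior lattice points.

1871

The shoelace formula gives twice the area as |((-1)·36 − (-41)·(-3)) + ((-41)·42 − 37·36) + (37·40 − 38·42) + (38·21 − 14·40) + (14·(-4) − 25·21) + (25·(-3) − (-1)·(-4))| = 3751, so the area is 3751/2.
Summing gcd(|Δx|,|Δy|) over the edges gives the boundary count: gcd(40,39) + gcd(78,6) + gcd(1,2) + gcd(24,19) + gcd(11,25) + gcd(26,1) = 1+6+1+1+1+1 = 11.
Pick's theorem gives I = A − B/2 + 1 = 3751/2 − 11/2 + 1 = 1871.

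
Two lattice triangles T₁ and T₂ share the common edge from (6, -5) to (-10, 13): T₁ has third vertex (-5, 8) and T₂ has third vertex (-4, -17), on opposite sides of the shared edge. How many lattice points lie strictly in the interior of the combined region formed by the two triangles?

The union is the simple quadrilateral with vertices (6, -5), (-5, 8), (-10, 13), (-4, -17) in order.
Using the shoelace formula, 2A = |[6·8 − (-5)·(-5)] + [(-5)·13 − (-10)·8] + [(-10)·(-17) − (-4)·13] + [(-4)·(-5) − 6·(-17)]| = 382, so the area is 191.
Summing gcd(|Δx|,|Δy|) over the edges gives the boundary count: gcd(11,13) + gcd(5,5) + gcd(6,30) + gcd(10,12) = 1+5+6+2 = 14.
By Pick's theorem I = A − B/2 + 1 = 191 − 14/2 + 1 = 185.

185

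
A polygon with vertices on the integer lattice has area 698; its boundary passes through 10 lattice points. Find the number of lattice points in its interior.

Pick's theorem A = I + B/2 − 1 rearranges to I = A − B/2 + 1 = 698 − 10/2 + 1 = 694.

694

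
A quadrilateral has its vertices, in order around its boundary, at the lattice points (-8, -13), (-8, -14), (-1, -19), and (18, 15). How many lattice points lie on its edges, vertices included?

Along each edge there are gcd(|Δx|,|Δy|)+1 lattice points, so counting each shared vertex once the boundary has gcd(0,1) + gcd(7,5) + gcd(19,34) + gcd(26,28) = 1+1+1+2 = 5.

5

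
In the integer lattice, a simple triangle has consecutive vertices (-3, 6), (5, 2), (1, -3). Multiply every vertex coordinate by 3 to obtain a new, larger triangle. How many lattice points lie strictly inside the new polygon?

244

Using the shoelace formula, 2A = |((-3)·2 − 5·6) + (5·(-3) − 1·2) + (1·6 − (-3)·(-3))| = 56, so the area is 28.
Along each edge there are gcd(|Δx|,|Δy|)+1 lattice points, so counting each shared vertex once the boundary has gcd(8,4) + gcd(4,5) + gcd(4,9) = 4+1+1 = 6.
Scaling by 3 multiplies the area by 3² = 9 (so the new area is 252) and multiplies the boundary lattice-point count by 3, giving 18.
By Pick's theorem, the interior count of the dilated polygon is 252 − 18/2 + 1 = 244.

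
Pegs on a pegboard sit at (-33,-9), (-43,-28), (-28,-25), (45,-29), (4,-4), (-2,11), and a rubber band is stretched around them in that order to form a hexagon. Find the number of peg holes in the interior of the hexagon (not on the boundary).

By the shoelace formula, twice the signed area is |[(-33)·(-28) − (-43)·(-9)] + [(-43)·(-25) − (-28)·(-28)] + [(-28)·(-29) − 45·(-25)] + [45·(-4) − 4·(-29)] + [4·11 − (-2)·(-4)] + [(-2)·(-9) − (-33)·11]| = 3118, so the area is 1559.
Summing gcd(|Δx|,|Δy|) over the edges gives the boundary count: gcd(10,19) + gcd(15,3) + gcd(73,4) + gcd(41,25) + gcd(6,15) + gcd(31,20) = 1+3+1+1+3+1 = 10.
Pick's theorem gives I = A − B/2 + 1 = 1559 − 10/2 + 1 = 1555.

1555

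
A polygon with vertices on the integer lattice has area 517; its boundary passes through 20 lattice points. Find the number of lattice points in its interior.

508

From Pick's theorem, I = A − B/2 + 1 = 517 − 20/2 + 1 = 508.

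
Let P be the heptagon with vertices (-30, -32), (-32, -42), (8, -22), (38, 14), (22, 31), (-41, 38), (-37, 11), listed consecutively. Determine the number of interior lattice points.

3817

By the shoelace formula, twice the signed area is |((-30)·(-42) − (-32)·(-32)) + ((-32)·(-22) − 8·(-42)) + (8·14 − 38·(-22)) + (38·31 − 22·14) + (22·38 − (-41)·31) + ((-41)·11 − (-37)·38) + ((-37)·(-32) − (-30)·11)| = 7670, so the area is 3835.
The number of boundary lattice points is Σ gcd(|Δx|,|Δy|) = gcd(2,10) + gcd(40,20) + gcd(30,36) + gcd(16,17) + gcd(63,7) + gcd(4,27) + gcd(7,43) = 2+20+6+1+7+1+1 = 38.
By Pick's theorem A = I + B/2 − 1, so I = 3835 − 38/2 + 1 = 3817.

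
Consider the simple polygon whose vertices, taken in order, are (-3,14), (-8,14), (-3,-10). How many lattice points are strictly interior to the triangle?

Using the shoelace formula, 2A = |[(-3)·14 − (-8)·14] + [(-8)·(-10) − (-3)·14] + [(-3)·14 − (-3)·(-10)]| = 120, so the area is 60.
Summing gcd(|Δx|,|Δy|) over the edges gives the boundary count: gcd(5,0) + gcd(5,24) + gcd(0,24) = 5+1+24 = 30.
By Pick's theorem A = I + B/2 − 1, so I = 60 − 30/2 + 1 = 46.

46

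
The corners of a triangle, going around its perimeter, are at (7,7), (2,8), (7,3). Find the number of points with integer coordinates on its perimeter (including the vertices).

10

Summing gcd(|Δx|,|Δy|) over the edges gives the boundary count: gcd(5,1) + gcd(5,5) + gcd(0,4) = 1+5+4 = 10.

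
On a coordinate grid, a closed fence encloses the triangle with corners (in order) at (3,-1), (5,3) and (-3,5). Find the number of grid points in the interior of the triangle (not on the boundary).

Using the shoelace formula, 2A = |(3·3 − 5·(-1)) + (5·5 − (-3)·3) + ((-3)·(-1) − 3·5)| = 36, so the area is 18.
The number of boundary lattice points is Σ gcd(|Δx|,|Δy|) = gcd(2,4) + gcd(8,2) + gcd(6,6) = 2+2+6 = 10.
By Pick's theorem A = I + B/2 − 1, so I = 18 − 10/2 + 1 = 14.

14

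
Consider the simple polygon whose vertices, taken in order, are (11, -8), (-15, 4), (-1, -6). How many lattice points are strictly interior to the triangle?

44

By the shoelace formula, twice the signed area is |(11·4 − (-15)·(-8)) + ((-15)·(-6) − (-1)·4) + ((-1)·(-8) − 11·(-6))| = 92, so the area is 46.
Summing gcd(|Δx|,|Δy|) over the edges gives the boundary count: gcd(26,12) + gcd(14,10) + gcd(12,2) = 2+2+2 = 6.
Pick's theorem gives I = A − B/2 + 1 = 46 − 6/2 + 1 = 44.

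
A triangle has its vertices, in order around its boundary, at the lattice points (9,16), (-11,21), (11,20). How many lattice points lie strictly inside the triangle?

By the shoelace formula, twice the signed area is |(9·21 − (-11)·16) + ((-11)·20 − 11·21) + (11·16 − 9·20)| = 90, so the area is 45.
Along each edge there are gcd(|Δx|,|Δy|)+1 lattice points, so counting each shared vertex once the boundary has gcd(20,5) + gcd(22,1) + gcd(2,4) = 5+1+2 = 8.
Pick's theorem gives I = A − B/2 + 1 = 45 − 8/2 + 1 = 42.

42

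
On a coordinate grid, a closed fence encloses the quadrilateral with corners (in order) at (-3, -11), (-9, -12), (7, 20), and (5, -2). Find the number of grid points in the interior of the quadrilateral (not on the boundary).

By the shoelace formula, twice the signed area is |[(-3)·(-12) − (-9)·(-11)] + [(-9)·20 − 7·(-12)] + [7·(-2) − 5·20] + [5·(-11) − (-3)·(-2)]| = 334, so the area is 167.
Along each edge there are gcd(|Δx|,|Δy|)+1 lattice points, so counting each shared vertex once the boundary has gcd(6,1) + gcd(16,32) + gcd(2,22) + gcd(8,9) = 1+16+2+1 = 20.
By Pick's theorem A = I + B/2 − 1, so I = 167 − 20/2 + 1 = 158.

158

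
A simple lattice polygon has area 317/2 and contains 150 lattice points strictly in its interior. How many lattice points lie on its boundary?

19

Pick's theorem gives A = I + B/2 − 1, so B = 2(A − I + 1) = 2(317/2 − 150 + 1) = 19.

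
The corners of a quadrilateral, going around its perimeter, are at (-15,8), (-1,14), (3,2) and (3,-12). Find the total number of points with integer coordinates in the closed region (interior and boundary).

Using the shoelace formula, 2A = |((-15)·14 − (-1)·8) + ((-1)·2 − 3·14) + (3·(-12) − 3·2) + (3·8 − (-15)·(-12))| = 444, so the area is 222.
Summing gcd(|Δx|,|Δy|) over the edges gives the boundary count: gcd(14,6) + gcd(4,12) + gcd(0,14) + gcd(18,20) = 2+4+14+2 = 22.
Pick's theorem gives I = A − B/2 + 1 = 222 − 22/2 + 1 = 212, so the closed region contains I + B = 212 + 22 = 234 lattice points.

234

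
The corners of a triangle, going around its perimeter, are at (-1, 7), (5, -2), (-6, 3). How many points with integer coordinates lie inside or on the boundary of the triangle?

The shoelace formula gives twice the area as |[(-1)·(-2) − 5·7] + [5·3 − (-6)·(-2)] + [(-6)·7 − (-1)·3]| = 69, so the area is 69/2.
Along each edge there are gcd(|Δx|,|Δy|)+1 lattice points, so counting each shared vertex once the boundary has gcd(6,9) + gcd(11,5) + gcd(5,4) = 3+1+1 = 5.
Pick's theorem gives I = A − B/2 + 1 = 69/2 − 5/2 + 1 = 33, so the closed region contains I + B = 33 + 5 = 38 lattice points.

38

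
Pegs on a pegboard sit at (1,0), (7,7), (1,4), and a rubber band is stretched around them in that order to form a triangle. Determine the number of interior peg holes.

9

The shoelace formula gives twice the area as |(1·7 − 7·0) + (7·4 − 1·7) + (1·0 − 1·4)| = 24, so the area is 12.
The number of boundary lattice points is Σ gcd(|Δx|,|Δy|) = gcd(6,7) + gcd(6,3) + gcd(0,4) = 1+3+4 = 8.
Pick's theorem gives I = A − B/2 + 1 = 12 − 8/2 + 1 = 9.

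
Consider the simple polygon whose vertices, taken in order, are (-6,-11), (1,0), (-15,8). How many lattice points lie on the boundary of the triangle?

10

Along each edge there are gcd(|Δx|,|Δy|)+1 lattice points, so counting each shared vertex once the boundary has gcd(7,11) + gcd(16,8) + gcd(9,19) = 1+8+1 = 10.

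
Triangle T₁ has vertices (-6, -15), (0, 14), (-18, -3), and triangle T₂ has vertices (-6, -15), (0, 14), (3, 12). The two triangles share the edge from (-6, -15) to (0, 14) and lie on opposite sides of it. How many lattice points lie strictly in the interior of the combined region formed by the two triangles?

The union is the simple quadrilateral with vertices (-6, -15), (-18, -3), (0, 14), (3, 12) in order.
By the shoelace formula, twice the signed area is |[(-6)·(-3) − (-18)·(-15)] + [(-18)·14 − 0·(-3)] + [0·12 − 3·14] + [3·(-15) − (-6)·12]| = 519, so the area is 519/2.
Along each edge there are gcd(|Δx|,|Δy|)+1 lattice points, so counting each shared vertex once the boundary has gcd(12,12) + gcd(18,17) + gcd(3,2) + gcd(9,27) = 12+1+1+9 = 23.
By Pick's theorem I = A − B/2 + 1 = 519/2 − 23/2 + 1 = 249.

249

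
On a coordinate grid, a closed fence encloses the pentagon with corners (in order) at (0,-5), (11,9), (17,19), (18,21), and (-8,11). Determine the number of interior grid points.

260

Using the shoelace formula, 2A = |[0·9 − 11·(-5)] + [11·19 − 17·9] + [17·21 − 18·19] + [18·11 − (-8)·21] + [(-8)·(-5) − 0·11]| = 532, so the area is 266.
The number of boundary lattice points is Σ gcd(|Δx|,|Δy|) = gcd(11,14) + gcd(6,10) + gcd(1,2) + gcd(26,10) + gcd(8,16) = 1+2+1+2+8 = 14.
By Pick's theorem A = I + B/2 − 1, so I = 266 − 14/2 + 1 = 260.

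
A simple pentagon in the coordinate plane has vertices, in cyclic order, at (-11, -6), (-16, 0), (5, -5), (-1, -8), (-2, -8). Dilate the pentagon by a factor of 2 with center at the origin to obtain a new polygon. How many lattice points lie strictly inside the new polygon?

284

The shoelace formula gives twice the area as |((-11)·0 − (-16)·(-6)) + ((-16)·(-5) − 5·0) + (5·(-8) − (-1)·(-5)) + ((-1)·(-8) − (-2)·(-8)) + ((-2)·(-6) − (-11)·(-8))| = 145, so the area is 72.5.
Summing gcd(|Δx|,|Δy|) over the edges gives the boundary count: gcd(5,6) + gcd(21,5) + gcd(6,3) + gcd(1,0) + gcd(9,2) = 1+1+3+1+1 = 7.
Scaling by 2 multiplies the area by 2² = 4 (so the new area is 290) and multiplies the boundary lattice-point count by 2, giving 14.
By Pick's theorem, the interior count of the dilated polygon is 290 − 14/2 + 1 = 284.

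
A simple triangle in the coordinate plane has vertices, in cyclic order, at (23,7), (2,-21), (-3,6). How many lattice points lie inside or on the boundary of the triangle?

Using the shoelace formula, 2A = |(23·(-21) − 2·7) + (2·6 − (-3)·(-21)) + ((-3)·7 − 23·6)| = 707, so the area is 707/2.
The number of boundary lattice points is Σ gcd(|Δx|,|Δy|) = gcd(21,28) + gcd(5,27) + gcd(26,1) = 7+1+1 = 9.
Pick's theorem gives I = A − B/2 + 1 = 707/2 − 9/2 + 1 = 350, so the closed region contains I + B = 350 + 9 = 359 lattice points.

359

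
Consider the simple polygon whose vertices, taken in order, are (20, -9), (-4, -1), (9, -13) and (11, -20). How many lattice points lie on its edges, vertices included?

11

Summing gcd(|Δx|,|Δy|) over the edges gives the boundary count: gcd(24,8) + gcd(13,12) + gcd(2,7) + gcd(9,11) = 8+1+1+1 = 11.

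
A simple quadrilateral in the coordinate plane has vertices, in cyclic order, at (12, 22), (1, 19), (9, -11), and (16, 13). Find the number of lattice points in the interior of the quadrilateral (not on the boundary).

The shoelace formula gives twice the area as |[12·19 − 1·22] + [1·(-11) − 9·19] + [9·13 − 16·(-11)] + [16·22 − 12·13]| = 513, so the area is 256.5.
Along each edge there are gcd(|Δx|,|Δy|)+1 lattice points, so counting each shared vertex once the boundary has gcd(11,3) + gcd(8,30) + gcd(7,24) + gcd(4,9) = 1+2+1+1 = 5.
Pick's theorem gives I = A − B/2 + 1 = 256.5 − 5/2 + 1 = 255.

255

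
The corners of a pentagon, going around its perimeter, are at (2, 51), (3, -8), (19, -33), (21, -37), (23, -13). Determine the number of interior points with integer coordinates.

Using the shoelace formula, 2A = |(2·(-8) − 3·51) + (3·(-33) − 19·(-8)) + (19·(-37) − 21·(-33)) + (21·(-13) − 23·(-37)) + (23·51 − 2·(-13))| = 1651, so the area is 1651/2.
The number of boundary lattice points is Σ gcd(|Δx|,|Δy|) = gcd(1,59) + gcd(16,25) + gcd(2,4) + gcd(2,24) + gcd(21,64) = 1+1+2+2+1 = 7.
By Pick's theorem A = I + B/2 − 1, so I = 1651/2 − 7/2 + 1 = 823.

823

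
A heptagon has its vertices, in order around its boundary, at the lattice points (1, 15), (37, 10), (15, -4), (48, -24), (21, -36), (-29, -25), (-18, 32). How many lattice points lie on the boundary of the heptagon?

10

Along each edge there are gcd(|Δx|,|Δy|)+1 lattice points, so counting each shared vertex once the boundary has gcd(36,5) + gcd(22,14) + gcd(33,20) + gcd(27,12) + gcd(50,11) + gcd(11,57) + gcd(19,17) = 1+2+1+3+1+1+1 = 10.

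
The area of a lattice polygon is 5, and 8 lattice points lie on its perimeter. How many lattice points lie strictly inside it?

Pick's theorem A = I + B/2 − 1 rearranges to I = A − B/2 + 1 = 5 − 8/2 + 1 = 2.

2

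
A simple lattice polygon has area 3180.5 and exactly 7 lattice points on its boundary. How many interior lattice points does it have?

From Pick's theorem, I = A − B/2 + 1 = 3180.5 − 7/2 + 1 = 3178.

3178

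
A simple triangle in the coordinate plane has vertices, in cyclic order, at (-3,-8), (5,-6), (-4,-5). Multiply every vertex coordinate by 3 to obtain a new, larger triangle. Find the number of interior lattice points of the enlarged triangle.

Using the shoelace formula, 2A = |((-3)·(-6) − 5·(-8)) + (5·(-5) − (-4)·(-6)) + ((-4)·(-8) − (-3)·(-5))| = 26, so the area is 13.
The number of boundary lattice points is Σ gcd(|Δx|,|Δy|) = gcd(8,2) + gcd(9,1) + gcd(1,3) = 2+1+1 = 4.
Scaling by 3 multiplies the area by 3² = 9 (so the new area is 117) and multiplies the boundary lattice-point count by 3, giving 12.
By Pick's theorem, the interior count of the dilated polygon is 117 − 12/2 + 1 = 112.

112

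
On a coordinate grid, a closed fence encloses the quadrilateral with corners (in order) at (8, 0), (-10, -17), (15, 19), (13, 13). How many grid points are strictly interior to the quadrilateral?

112

The shoelace formula gives twice the area as |[8·(-17) − (-10)·0] + [(-10)·19 − 15·(-17)] + [15·13 − 13·19] + [13·0 − 8·13]| = 227, so the area is 113.5.
The number of boundary lattice points is Σ gcd(|Δx|,|Δy|) = gcd(18,17) + gcd(25,36) + gcd(2,6) + gcd(5,13) = 1+1+2+1 = 5.
Pick's theorem gives I = A − B/2 + 1 = 113.5 − 5/2 + 1 = 112.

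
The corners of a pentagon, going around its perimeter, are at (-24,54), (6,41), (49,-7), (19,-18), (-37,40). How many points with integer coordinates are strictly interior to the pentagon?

2524

By the shoelace formula, twice the signed area is |((-24)·41 − 6·54) + (6·(-7) − 49·41) + (49·(-18) − 19·(-7)) + (19·40 − (-37)·(-18)) + ((-37)·54 − (-24)·40)| = 5052, so the area is 2526.
The number of boundary lattice points is Σ gcd(|Δx|,|Δy|) = gcd(30,13) + gcd(43,48) + gcd(30,11) + gcd(56,58) + gcd(13,14) = 1+1+1+2+1 = 6.
Pick's theorem gives I = A − B/2 + 1 = 2526 − 6/2 + 1 = 2524.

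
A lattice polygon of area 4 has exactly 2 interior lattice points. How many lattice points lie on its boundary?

6

Pick's theorem gives A = I + B/2 − 1, so B = 2(A − I + 1) = 2(4 − 2 + 1) = 6.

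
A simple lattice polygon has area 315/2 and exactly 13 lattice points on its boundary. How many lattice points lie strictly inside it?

152

Pick's theorem A = I + B/2 − 1 rearranges to I = A − B/2 + 1 = 315/2 − 13/2 + 1 = 152.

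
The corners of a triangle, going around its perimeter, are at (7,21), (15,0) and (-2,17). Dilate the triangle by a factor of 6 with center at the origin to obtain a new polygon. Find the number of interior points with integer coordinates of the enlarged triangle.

Using the shoelace formula, 2A = |[7·0 − 15·21] + [15·17 − (-2)·0] + [(-2)·21 − 7·17]| = 221, so the area is 110.5.
Summing gcd(|Δx|,|Δy|) over the edges gives the boundary count: gcd(8,21) + gcd(17,17) + gcd(9,4) = 1+17+1 = 19.
Scaling by 6 multiplies the area by 6² = 36 (so the new area is 3978) and multiplies the boundary lattice-point count by 6, giving 114.
By Pick's theorem, the interior count of the dilated polygon is 3978 − 114/2 + 1 = 3922.

3922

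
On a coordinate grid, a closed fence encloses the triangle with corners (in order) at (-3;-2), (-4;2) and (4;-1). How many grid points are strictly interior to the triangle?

14

By the shoelace formula, twice the signed area is |[(-3)·2 − (-4)·(-2)] + [(-4)·(-1) − 4·2] + [4·(-2) − (-3)·(-1)]| = 29, so the area is 29/2.
The number of boundary lattice points is Σ gcd(|Δx|,|Δy|) = gcd(1,4) + gcd(8,3) + gcd(7,1) = 1+1+1 = 3.
Pick's theorem gives I = A − B/2 + 1 = 29/2 − 3/2 + 1 = 14.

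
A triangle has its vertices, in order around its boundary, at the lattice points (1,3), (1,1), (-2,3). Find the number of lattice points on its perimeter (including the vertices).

The number of boundary lattice points is Σ gcd(|Δx|,|Δy|) = gcd(0,2) + gcd(3,2) + gcd(3,0) = 2+1+3 = 6.

6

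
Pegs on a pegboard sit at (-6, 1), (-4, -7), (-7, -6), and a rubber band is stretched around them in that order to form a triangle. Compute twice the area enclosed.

By the shoelace formula, twice the signed area is |[(-6)·(-7) − (-4)·1] + [(-4)·(-6) − (-7)·(-7)] + [(-7)·1 − (-6)·(-6)]| = 22, so the area is 11.

22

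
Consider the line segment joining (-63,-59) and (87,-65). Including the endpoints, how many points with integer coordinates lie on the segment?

The number of lattice points on a segment between lattice points is gcd(|Δx|,|Δy|) + 1 = gcd(150,6) + 1 = 6 + 1 = 7.

7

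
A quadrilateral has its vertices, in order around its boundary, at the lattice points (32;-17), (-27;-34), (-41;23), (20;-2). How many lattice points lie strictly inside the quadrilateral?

2106

Using the shoelace formula, 2A = |(32·(-34) − (-27)·(-17)) + ((-27)·23 − (-41)·(-34)) + ((-41)·(-2) − 20·23) + (20·(-17) − 32·(-2))| = 4216, so the area is 2108.
Summing gcd(|Δx|,|Δy|) over the edges gives the boundary count: gcd(59,17) + gcd(14,57) + gcd(61,25) + gcd(12,15) = 1+1+1+3 = 6.
By Pick's theorem A = I + B/2 − 1, so I = 2108 − 6/2 + 1 = 2106.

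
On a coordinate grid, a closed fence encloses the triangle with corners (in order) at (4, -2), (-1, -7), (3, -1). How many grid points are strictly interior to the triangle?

The shoelace formula gives twice the area as |(4·(-7) − (-1)·(-2)) + ((-1)·(-1) − 3·(-7)) + (3·(-2) − 4·(-1))| = 10, so the area is 5.
The number of boundary lattice points is Σ gcd(|Δx|,|Δy|) = gcd(5,5) + gcd(4,6) + gcd(1,1) = 5+2+1 = 8.
Pick's theorem gives I = A − B/2 + 1 = 5 − 8/2 + 1 = 2.

2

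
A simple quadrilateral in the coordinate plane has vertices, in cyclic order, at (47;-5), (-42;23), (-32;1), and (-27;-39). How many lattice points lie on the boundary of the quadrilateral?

10

Summing gcd(|Δx|,|Δy|) over the edges gives the boundary count: gcd(89,28) + gcd(10,22) + gcd(5,40) + gcd(74,34) = 1+2+5+2 = 10.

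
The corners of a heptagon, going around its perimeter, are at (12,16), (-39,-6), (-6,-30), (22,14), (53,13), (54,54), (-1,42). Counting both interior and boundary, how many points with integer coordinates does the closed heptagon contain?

2897

Using the shoelace formula, 2A = |[12·(-6) − (-39)·16] + [(-39)·(-30) − (-6)·(-6)] + [(-6)·14 − 22·(-30)] + [22·13 − 53·14] + [53·54 − 54·13] + [54·42 − (-1)·54] + [(-1)·16 − 12·42]| = 5768, so the area is 2884.
The number of boundary lattice points is Σ gcd(|Δx|,|Δy|) = gcd(51,22) + gcd(33,24) + gcd(28,44) + gcd(31,1) + gcd(1,41) + gcd(55,12) + gcd(13,26) = 1+3+4+1+1+1+13 = 24.
Pick's theorem gives I = A − B/2 + 1 = 2884 − 24/2 + 1 = 2873, so the closed region contains I + B = 2873 + 24 = 2897 lattice points.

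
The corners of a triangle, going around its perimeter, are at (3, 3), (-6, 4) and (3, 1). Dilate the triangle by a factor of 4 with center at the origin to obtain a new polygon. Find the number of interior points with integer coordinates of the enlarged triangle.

Using the shoelace formula, 2A = |(3·4 − (-6)·3) + ((-6)·1 − 3·4) + (3·3 − 3·1)| = 18, so the area is 9.
Along each edge there are gcd(|Δx|,|Δy|)+1 lattice points, so counting each shared vertex once the boundary has gcd(9,1) + gcd(9,3) + gcd(0,2) = 1+3+2 = 6.
Scaling by 4 multiplies the area by 4² = 16 (so the new area is 144) and multiplies the boundary lattice-point count by 4, giving 24.
By Pick's theorem, the interior count of the dilated polygon is 144 − 24/2 + 1 = 133.

133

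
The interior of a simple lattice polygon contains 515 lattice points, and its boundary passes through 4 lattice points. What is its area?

Pick's theorem states A = I + B/2 − 1, so A = 515 + 4/2 − 1 = 516.

516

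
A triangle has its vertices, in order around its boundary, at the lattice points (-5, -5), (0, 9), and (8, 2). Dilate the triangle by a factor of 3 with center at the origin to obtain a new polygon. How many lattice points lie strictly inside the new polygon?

The shoelace formula gives twice the area as |((-5)·9 − 0·(-5)) + (0·2 − 8·9) + (8·(-5) − (-5)·2)| = 147, so the area is 147/2.
Along each edge there are gcd(|Δx|,|Δy|)+1 lattice points, so counting each shared vertex once the boundary has gcd(5,14) + gcd(8,7) + gcd(13,7) = 1+1+1 = 3.
Scaling by 3 multiplies the area by 3² = 9 (so the new area is 661.5) and multiplies the boundary lattice-point count by 3, giving 9.
By Pick's theorem, the interior count of the dilated polygon is 661.5 − 9/2 + 1 = 658.

658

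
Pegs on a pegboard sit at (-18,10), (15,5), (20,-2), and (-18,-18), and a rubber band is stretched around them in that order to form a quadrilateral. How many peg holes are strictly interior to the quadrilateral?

By the shoelace formula, twice the signed area is |((-18)·5 − 15·10) + (15·(-2) − 20·5) + (20·(-18) − (-18)·(-2)) + ((-18)·10 − (-18)·(-18))| = 1270, so the area is 635.
Along each edge there are gcd(|Δx|,|Δy|)+1 lattice points, so counting each shared vertex once the boundary has gcd(33,5) + gcd(5,7) + gcd(38,16) + gcd(0,28) = 1+1+2+28 = 32.
Pick's theorem gives I = A − B/2 + 1 = 635 − 32/2 + 1 = 620.

620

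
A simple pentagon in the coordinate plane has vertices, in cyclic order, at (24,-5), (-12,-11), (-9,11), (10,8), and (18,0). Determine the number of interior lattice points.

The shoelace formula gives twice the area as |[24·(-11) − (-12)·(-5)] + [(-12)·11 − (-9)·(-11)] + [(-9)·8 − 10·11] + [10·0 − 18·8] + [18·(-5) − 24·0]| = 971, so the area is 485.5.
Along each edge there are gcd(|Δx|,|Δy|)+1 lattice points, so counting each shared vertex once the boundary has gcd(36,6) + gcd(3,22) + gcd(19,3) + gcd(8,8) + gcd(6,5) = 6+1+1+8+1 = 17.
By Pick's theorem A = I + B/2 − 1, so I = 485.5 − 17/2 + 1 = 478.

478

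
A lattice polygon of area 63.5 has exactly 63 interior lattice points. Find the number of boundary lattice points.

3

Pick's theorem gives A = I + B/2 − 1, so B = 2(A − I + 1) = 2(63.5 − 63 + 1) = 3.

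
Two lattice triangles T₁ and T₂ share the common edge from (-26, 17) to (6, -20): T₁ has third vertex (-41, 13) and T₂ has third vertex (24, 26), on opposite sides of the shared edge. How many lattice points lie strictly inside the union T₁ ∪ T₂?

1409

The union is the simple quadrilateral with vertices (-26, 17), (-41, 13), (6, -20), (24, 26) in order.
Using the shoelace formula, 2A = |[(-26)·13 − (-41)·17] + [(-41)·(-20) − 6·13] + [6·26 − 24·(-20)] + [24·17 − (-26)·26]| = 2821, so the area is 2821/2.
Summing gcd(|Δx|,|Δy|) over the edges gives the boundary count: gcd(15,4) + gcd(47,33) + gcd(18,46) + gcd(50,9) = 1+1+2+1 = 5.
By Pick's theorem I = A − B/2 + 1 = 2821/2 − 5/2 + 1 = 1409.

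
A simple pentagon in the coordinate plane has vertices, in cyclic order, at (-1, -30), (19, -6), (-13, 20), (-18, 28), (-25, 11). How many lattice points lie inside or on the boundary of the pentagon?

1074

The shoelace formula gives twice the area as |[(-1)·(-6) − 19·(-30)] + [19·20 − (-13)·(-6)] + [(-13)·28 − (-18)·20] + [(-18)·11 − (-25)·28] + [(-25)·(-30) − (-1)·11]| = 2137, so the area is 1068.5.
The number of boundary lattice points is Σ gcd(|Δx|,|Δy|) = gcd(20,24) + gcd(32,26) + gcd(5,8) + gcd(7,17) + gcd(24,41) = 4+2+1+1+1 = 9.
Pick's theorem gives I = A − B/2 + 1 = 1068.5 − 9/2 + 1 = 1065, so the closed region contains I + B = 1065 + 9 = 1074 lattice points.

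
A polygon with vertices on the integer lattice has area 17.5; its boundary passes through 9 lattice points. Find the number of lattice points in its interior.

14

Pick's theorem A = I + B/2 − 1 rearranges to I = A − B/2 + 1 = 17.5 − 9/2 + 1 = 14.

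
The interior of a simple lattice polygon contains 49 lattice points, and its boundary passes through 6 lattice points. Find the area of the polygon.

Pick's theorem states A = I + B/2 − 1, so A = 49 + 6/2 − 1 = 51.

51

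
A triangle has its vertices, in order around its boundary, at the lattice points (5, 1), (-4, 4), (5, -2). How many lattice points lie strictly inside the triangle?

Using the shoelace formula, 2A = |(5·4 − (-4)·1) + ((-4)·(-2) − 5·4) + (5·1 − 5·(-2))| = 27, so the area is 27/2.
Along each edge there are gcd(|Δx|,|Δy|)+1 lattice points, so counting each shared vertex once the boundary has gcd(9,3) + gcd(9,6) + gcd(0,3) = 3+3+3 = 9.
By Pick's theorem A = I + B/2 − 1, so I = 27/2 − 9/2 + 1 = 10.

10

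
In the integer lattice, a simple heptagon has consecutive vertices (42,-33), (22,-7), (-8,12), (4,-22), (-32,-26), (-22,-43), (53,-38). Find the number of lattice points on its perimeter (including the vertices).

16

Summing gcd(|Δx|,|Δy|) over the edges gives the boundary count: gcd(20,26) + gcd(30,19) + gcd(12,34) + gcd(36,4) + gcd(10,17) + gcd(75,5) + gcd(11,5) = 2+1+2+4+1+5+1 = 16.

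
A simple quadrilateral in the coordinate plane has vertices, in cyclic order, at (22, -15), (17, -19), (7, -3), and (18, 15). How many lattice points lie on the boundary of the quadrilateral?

6

The number of boundary lattice points is Σ gcd(|Δx|,|Δy|) = gcd(5,4) + gcd(10,16) + gcd(11,18) + gcd(4,30) = 1+2+1+2 = 6.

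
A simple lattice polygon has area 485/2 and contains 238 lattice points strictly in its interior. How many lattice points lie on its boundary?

Pick's theorem gives A = I + B/2 − 1, so B = 2(A − I + 1) = 2(485/2 − 238 + 1) = 11.

11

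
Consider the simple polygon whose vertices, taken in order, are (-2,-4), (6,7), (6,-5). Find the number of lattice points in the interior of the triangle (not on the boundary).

42

Using the shoelace formula, 2A = |((-2)·7 − 6·(-4)) + (6·(-5) − 6·7) + (6·(-4) − (-2)·(-5))| = 96, so the area is 48.
Along each edge there are gcd(|Δx|,|Δy|)+1 lattice points, so counting each shared vertex once the boundary has gcd(8,11) + gcd(0,12) + gcd(8,1) = 1+12+1 = 14.
By Pick's theorem A = I + B/2 − 1, so I = 48 − 14/2 + 1 = 42.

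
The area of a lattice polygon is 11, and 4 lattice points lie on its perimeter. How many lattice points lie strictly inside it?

10

From Pick's theorem, I = A − B/2 + 1 = 11 − 4/2 + 1 = 10.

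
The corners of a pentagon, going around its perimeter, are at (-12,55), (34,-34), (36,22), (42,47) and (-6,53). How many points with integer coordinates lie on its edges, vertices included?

12

Summing gcd(|Δx|,|Δy|) over the edges gives the boundary count: gcd(46,89) + gcd(2,56) + gcd(6,25) + gcd(48,6) + gcd(6,2) = 1+2+1+6+2 = 12.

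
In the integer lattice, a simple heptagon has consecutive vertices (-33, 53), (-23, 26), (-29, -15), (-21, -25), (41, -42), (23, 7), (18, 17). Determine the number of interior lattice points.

The shoelace formula gives twice the area as |((-33)·26 − (-23)·53) + ((-23)·(-15) − (-29)·26) + ((-29)·(-25) − (-21)·(-15)) + ((-21)·(-42) − 41·(-25)) + (41·7 − 23·(-42)) + (23·17 − 18·7) + (18·53 − (-33)·17)| = 6810, so the area is 3405.
The number of boundary lattice points is Σ gcd(|Δx|,|Δy|) = gcd(10,27) + gcd(6,41) + gcd(8,10) + gcd(62,17) + gcd(18,49) + gcd(5,10) + gcd(51,36) = 1+1+2+1+1+5+3 = 14.
Pick's theorem gives I = A − B/2 + 1 = 3405 − 14/2 + 1 = 3399.

3399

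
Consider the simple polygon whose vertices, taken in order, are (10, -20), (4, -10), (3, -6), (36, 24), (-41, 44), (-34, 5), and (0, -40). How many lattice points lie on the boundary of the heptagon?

The number of boundary lattice points is Σ gcd(|Δx|,|Δy|) = gcd(6,10) + gcd(1,4) + gcd(33,30) + gcd(77,20) + gcd(7,39) + gcd(34,45) + gcd(10,20) = 2+1+3+1+1+1+10 = 19.

19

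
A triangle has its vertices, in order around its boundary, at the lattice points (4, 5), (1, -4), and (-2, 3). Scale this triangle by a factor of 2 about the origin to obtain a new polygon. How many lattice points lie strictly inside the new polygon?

The shoelace formula gives twice the area as |(4·(-4) − 1·5) + (1·3 − (-2)·(-4)) + ((-2)·5 − 4·3)| = 48, so the area is 24.
Along each edge there are gcd(|Δx|,|Δy|)+1 lattice points, so counting each shared vertex once the boundary has gcd(3,9) + gcd(3,7) + gcd(6,2) = 3+1+2 = 6.
Scaling by 2 multiplies the area by 2² = 4 (so the new area is 96) and multiplies the boundary lattice-point count by 2, giving 12.
By Pick's theorem, the interior count of the dilated polygon is 96 − 12/2 + 1 = 91.

91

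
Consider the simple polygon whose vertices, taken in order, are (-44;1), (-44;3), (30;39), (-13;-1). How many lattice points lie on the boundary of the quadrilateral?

Along each edge there are gcd(|Δx|,|Δy|)+1 lattice points, so counting each shared vertex once the boundary has gcd(0,2) + gcd(74,36) + gcd(43,40) + gcd(31,2) = 2+2+1+1 = 6.

6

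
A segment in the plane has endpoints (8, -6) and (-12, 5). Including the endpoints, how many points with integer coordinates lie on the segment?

2

The number of lattice points on a segment between lattice points is gcd(|Δx|,|Δy|) + 1 = gcd(20,11) + 1 = 1 + 1 = 2.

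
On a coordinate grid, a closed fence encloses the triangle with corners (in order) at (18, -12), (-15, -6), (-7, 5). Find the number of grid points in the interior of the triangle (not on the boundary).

The shoelace formula gives twice the area as |(18·(-6) − (-15)·(-12)) + ((-15)·5 − (-7)·(-6)) + ((-7)·(-12) − 18·5)| = 411, so the area is 205.5.
The number of boundary lattice points is Σ gcd(|Δx|,|Δy|) = gcd(33,6) + gcd(8,11) + gcd(25,17) = 3+1+1 = 5.
By Pick's theorem A = I + B/2 − 1, so I = 205.5 − 5/2 + 1 = 204.

204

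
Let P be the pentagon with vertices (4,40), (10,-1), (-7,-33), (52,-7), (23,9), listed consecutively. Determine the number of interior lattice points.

By the shoelace formula, twice the signed area is |(4·(-1) − 10·40) + (10·(-33) − (-7)·(-1)) + ((-7)·(-7) − 52·(-33)) + (52·9 − 23·(-7)) + (23·40 − 4·9)| = 2537, so the area is 2537/2.
Along each edge there are gcd(|Δx|,|Δy|)+1 lattice points, so counting each shared vertex once the boundary has gcd(6,41) + gcd(17,32) + gcd(59,26) + gcd(29,16) + gcd(19,31) = 1+1+1+1+1 = 5.
By Pick's theorem A = I + B/2 − 1, so I = 2537/2 − 5/2 + 1 = 1267.

1267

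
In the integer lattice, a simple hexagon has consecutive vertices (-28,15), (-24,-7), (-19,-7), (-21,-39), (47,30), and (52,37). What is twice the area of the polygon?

Using the shoelace formula, 2A = |[(-28)·(-7) − (-24)·15] + [(-24)·(-7) − (-19)·(-7)] + [(-19)·(-39) − (-21)·(-7)] + [(-21)·30 − 47·(-39)] + [47·37 − 52·30] + [52·15 − (-28)·37]| = 4383, so the area is 4383/2.

4383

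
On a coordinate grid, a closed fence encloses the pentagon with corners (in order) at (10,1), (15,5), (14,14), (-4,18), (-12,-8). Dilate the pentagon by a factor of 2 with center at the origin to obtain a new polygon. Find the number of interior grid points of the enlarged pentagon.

1592

The shoelace formula gives twice the area as |(10·5 − 15·1) + (15·14 − 14·5) + (14·18 − (-4)·14) + ((-4)·(-8) − (-12)·18) + ((-12)·1 − 10·(-8))| = 799, so the area is 799/2.
Summing gcd(|Δx|,|Δy|) over the edges gives the boundary count: gcd(5,4) + gcd(1,9) + gcd(18,4) + gcd(8,26) + gcd(22,9) = 1+1+2+2+1 = 7.
Scaling by 2 multiplies the area by 2² = 4 (so the new area is 1598) and multiplies the boundary lattice-point count by 2, giving 14.
By Pick's theorem, the interior count of the dilated polygon is 1598 − 14/2 + 1 = 1592.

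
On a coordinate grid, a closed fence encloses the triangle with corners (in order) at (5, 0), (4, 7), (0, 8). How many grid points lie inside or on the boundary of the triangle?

16

Using the shoelace formula, 2A = |[5·7 − 4·0] + [4·8 − 0·7] + [0·0 − 5·8]| = 27, so the area is 13.5.
Summing gcd(|Δx|,|Δy|) over the edges gives the boundary count: gcd(1,7) + gcd(4,1) + gcd(5,8) = 1+1+1 = 3.
Pick's theorem gives I = A − B/2 + 1 = 13.5 − 3/2 + 1 = 13, so the closed region contains I + B = 13 + 3 = 16 lattice points.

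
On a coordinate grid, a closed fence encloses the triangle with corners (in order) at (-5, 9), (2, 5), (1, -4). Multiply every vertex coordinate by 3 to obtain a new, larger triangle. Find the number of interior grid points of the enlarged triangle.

By the shoelace formula, twice the signed area is |[(-5)·5 − 2·9] + [2·(-4) − 1·5] + [1·9 − (-5)·(-4)]| = 67, so the area is 67/2.
Summing gcd(|Δx|,|Δy|) over the edges gives the boundary count: gcd(7,4) + gcd(1,9) + gcd(6,13) = 1+1+1 = 3.
Scaling by 3 multiplies the area by 3² = 9 (so the new area is 603/2) and multiplies the boundary lattice-point count by 3, giving 9.
By Pick's theorem, the interior count of the dilated polygon is 603/2 − 9/2 + 1 = 298.

298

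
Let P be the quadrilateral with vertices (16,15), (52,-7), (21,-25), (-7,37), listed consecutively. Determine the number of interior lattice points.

Using the shoelace formula, 2A = |[16·(-7) − 52·15] + [52·(-25) − 21·(-7)] + [21·37 − (-7)·(-25)] + [(-7)·15 − 16·37]| = 2140, so the area is 1070.
The number of boundary lattice points is Σ gcd(|Δx|,|Δy|) = gcd(36,22) + gcd(31,18) + gcd(28,62) + gcd(23,22) = 2+1+2+1 = 6.
By Pick's theorem A = I + B/2 − 1, so I = 1070 − 6/2 + 1 = 1068.

1068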